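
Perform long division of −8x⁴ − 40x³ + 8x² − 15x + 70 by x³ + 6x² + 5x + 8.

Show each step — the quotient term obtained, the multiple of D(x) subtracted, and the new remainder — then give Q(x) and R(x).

Q(x) = −8x + 8; R(x) = 9x + 6

Step 1: lead(−8x⁴ − 40x³ + 8x² − 15x + 70) ÷ lead(D) = −8x⁴ ÷ x³ = −8x. Subtract (−8x)·D = −8x⁴ − 48x³ − 40x² − 64x. Remainder: 8x³ + 48x² + 49x + 70.
Step 2: lead(8x³ + 48x² + 49x + 70) ÷ lead(D) = 8x³ ÷ x³ = 8. Subtract (8)·D = 8x³ + 48x² + 40x + 64. Remainder: 9x + 6.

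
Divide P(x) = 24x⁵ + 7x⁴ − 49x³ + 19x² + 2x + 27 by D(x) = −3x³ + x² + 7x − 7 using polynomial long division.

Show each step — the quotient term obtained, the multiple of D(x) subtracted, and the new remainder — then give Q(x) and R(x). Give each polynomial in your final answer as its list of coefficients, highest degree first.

Q = [-8, -5, -4]; R = [2, -5, -1]

Step 1: lead(24x⁵ + 7x⁴ − 49x³ + 19x² + 2x + 27) ÷ lead(D) = 24x⁵ ÷ −3x³ = −8x². Subtract (−8x²)·D = 24x⁵ − 8x⁴ − 56x³ + 56x². Remainder: 15x⁴ + 7x³ − 37x² + 2x + 27.
Step 2: lead(15x⁴ + 7x³ − 37x² + 2x + 27) ÷ lead(D) = 15x⁴ ÷ −3x³ = −5x. Subtract (−5x)·D = 15x⁴ − 5x³ − 35x² + 35x. Remainder: 12x³ − 2x² − 33x + 27.
Step 3: lead(12x³ − 2x² − 33x + 27) ÷ lead(D) = 12x³ ÷ −3x³ = −4. Subtract (−4)·D = 12x³ − 4x² − 28x + 28. Remainder: 2x² − 5x − 1.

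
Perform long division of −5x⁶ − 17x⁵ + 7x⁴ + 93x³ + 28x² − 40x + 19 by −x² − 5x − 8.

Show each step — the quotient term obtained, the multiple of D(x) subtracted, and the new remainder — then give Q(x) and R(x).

Q(x) = 5x⁴ − 8x³ − 7x² + 6x − 2; R(x) = −2x + 3

Step 1: lead(−5x⁶ − 17x⁵ + 7x⁴ + 93x³ + 28x² − 40x + 19) ÷ lead(D) = −5x⁶ ÷ −x² = 5x⁴. Subtract (5x⁴)·D = −5x⁶ − 25x⁵ − 40x⁴. Remainder: 8x⁵ + 47x⁴ + 93x³ + 28x² − 40x + 19.
Step 2: lead(8x⁵ + 47x⁴ + 93x³ + 28x² − 40x + 19) ÷ lead(D) = 8x⁵ ÷ −x² = −8x³. Subtract (−8x³)·D = 8x⁵ + 40x⁴ + 64x³. Remainder: 7x⁴ + 29x³ + 28x² − 40x + 19.
Step 3: lead(7x⁴ + 29x³ + 28x² − 40x + 19) ÷ lead(D) = 7x⁴ ÷ −x² = −7x². Subtract (−7x²)·D = 7x⁴ + 35x³ + 56x². Remainder: −6x³ − 28x² − 40x + 19.
Step 4: lead(−6x³ − 28x² − 40x + 19) ÷ lead(D) = −6x³ ÷ −x² = 6x. Subtract (6x)·D = −6x³ − 30x² − 48x. Remainder: 2x² + 8x + 19.
Step 5: lead(2x² + 8x + 19) ÷ lead(D) = 2x² ÷ −x² = −2. Subtract (−2)·D = 2x² + 10x + 16. Remainder: −2x + 3.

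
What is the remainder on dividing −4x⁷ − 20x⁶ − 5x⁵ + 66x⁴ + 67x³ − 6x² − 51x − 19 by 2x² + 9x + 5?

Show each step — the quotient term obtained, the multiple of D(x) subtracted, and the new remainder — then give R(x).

Step 1: lead(−4x⁷ − 20x⁶ − 5x⁵ + 66x⁴ + 67x³ − 6x² − 51x − 19) ÷ lead(D) = −4x⁷ ÷ 2x² = −2x⁵. Subtract (−2x⁵)·D = −4x⁷ − 18x⁶ − 10x⁵. Remainder: −2x⁶ + 5x⁵ + 66x⁴ + 67x³ − 6x² − 51x − 19.
Step 2: lead(−2x⁶ + 5x⁵ + 66x⁴ + 67x³ − 6x² − 51x − 19) ÷ lead(D) = −2x⁶ ÷ 2x² = −x⁴. Subtract (−x⁴)·D = −2x⁶ − 9x⁵ − 5x⁴. Remainder: 14x⁵ + 71x⁴ + 67x³ − 6x² − 51x − 19.
Step 3: lead(14x⁵ + 71x⁴ + 67x³ − 6x² − 51x − 19) ÷ lead(D) = 14x⁵ ÷ 2x² = 7x³. Subtract (7x³)·D = 14x⁵ + 63x⁴ + 35x³. Remainder: 8x⁴ + 32x³ − 6x² − 51x − 19.
Step 4: lead(8x⁴ + 32x³ − 6x² − 51x − 19) ÷ lead(D) = 8x⁴ ÷ 2x² = 4x². Subtract (4x²)·D = 8x⁴ + 36x³ + 20x². Remainder: −4x³ − 26x² − 51x − 19.
Step 5: lead(−4x³ − 26x² − 51x − 19) ÷ lead(D) = −4x³ ÷ 2x² = −2x. Subtract (−2x)·D = −4x³ − 18x² − 10x. Remainder: −8x² − 41x − 19.
Step 6: lead(−8x² − 41x − 19) ÷ lead(D) = −8x² ÷ 2x² = −4. Subtract (−4)·D = −8x² − 36x − 20. Remainder: −5x + 1.

R(x) = −5x + 1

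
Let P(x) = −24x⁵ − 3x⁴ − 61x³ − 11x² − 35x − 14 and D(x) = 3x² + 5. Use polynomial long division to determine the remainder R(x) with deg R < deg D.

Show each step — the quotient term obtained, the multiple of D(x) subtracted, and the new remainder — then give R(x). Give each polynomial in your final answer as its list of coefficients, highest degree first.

Step 1: lead(−24x⁵ − 3x⁴ − 61x³ − 11x² − 35x − 14) ÷ lead(D) = −24x⁵ ÷ 3x² = −8x³. Subtract (−8x³)·D = −24x⁵ − 40x³. Remainder: −3x⁴ − 21x³ − 11x² − 35x − 14.
Step 2: lead(−3x⁴ − 21x³ − 11x² − 35x − 14) ÷ lead(D) = −3x⁴ ÷ 3x² = −x². Subtract (−x²)·D = −3x⁴ − 5x². Remainder: −21x³ − 6x² − 35x − 14.
Step 3: lead(−21x³ − 6x² − 35x − 14) ÷ lead(D) = −21x³ ÷ 3x² = −7x. Subtract (−7x)·D = −21x³ − 35x. Remainder: −6x² − 14.
Step 4: lead(−6x² − 14) ÷ lead(D) = −6x² ÷ 3x² = −2. Subtract (−2)·D = −6x² − 10. Remainder: −4.

R = [-4]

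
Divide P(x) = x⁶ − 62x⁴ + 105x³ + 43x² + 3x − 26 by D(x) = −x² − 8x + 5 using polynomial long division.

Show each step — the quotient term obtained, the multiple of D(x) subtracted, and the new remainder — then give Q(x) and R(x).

Q(x) = −x⁴ + 8x³ − 7x² − 9x − 6; R(x) = 4

Step 1: lead(x⁶ − 62x⁴ + 105x³ + 43x² + 3x − 26) ÷ lead(D) = x⁶ ÷ −x² = −x⁴. Subtract (−x⁴)·D = x⁶ + 8x⁵ − 5x⁴. Remainder: −8x⁵ − 57x⁴ + 105x³ + 43x² + 3x − 26.
Step 2: lead(−8x⁵ − 57x⁴ + 105x³ + 43x² + 3x − 26) ÷ lead(D) = −8x⁵ ÷ −x² = 8x³. Subtract (8x³)·D = −8x⁵ − 64x⁴ + 40x³. Remainder: 7x⁴ + 65x³ + 43x² + 3x − 26.
Step 3: lead(7x⁴ + 65x³ + 43x² + 3x − 26) ÷ lead(D) = 7x⁴ ÷ −x² = −7x². Subtract (−7x²)·D = 7x⁴ + 56x³ − 35x². Remainder: 9x³ + 78x² + 3x − 26.
Step 4: lead(9x³ + 78x² + 3x − 26) ÷ lead(D) = 9x³ ÷ −x² = −9x. Subtract (−9x)·D = 9x³ + 72x² − 45x. Remainder: 6x² + 48x − 26.
Step 5: lead(6x² + 48x − 26) ÷ lead(D) = 6x² ÷ −x² = −6. Subtract (−6)·D = 6x² + 48x − 30. Remainder: 4.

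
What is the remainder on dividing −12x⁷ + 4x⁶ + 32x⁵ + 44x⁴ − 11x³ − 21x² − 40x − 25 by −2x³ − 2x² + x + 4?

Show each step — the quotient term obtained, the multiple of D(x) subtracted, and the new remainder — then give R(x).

R(x) = −9

Step 1: lead(−12x⁷ + 4x⁶ + 32x⁵ + 44x⁴ − 11x³ − 21x² − 40x − 25) ÷ lead(D) = −12x⁷ ÷ −2x³ = 6x⁴. Subtract (6x⁴)·D = −12x⁷ − 12x⁶ + 6x⁵ + 24x⁴. Remainder: 16x⁶ + 26x⁵ + 20x⁴ − 11x³ − 21x² − 40x − 25.
Step 2: lead(16x⁶ + 26x⁵ + 20x⁴ − 11x³ − 21x² − 40x − 25) ÷ lead(D) = 16x⁶ ÷ −2x³ = −8x³. Subtract (−8x³)·D = 16x⁶ + 16x⁵ − 8x⁴ − 32x³. Remainder: 10x⁵ + 28x⁴ + 21x³ − 21x² − 40x − 25.
Step 3: lead(10x⁵ + 28x⁴ + 21x³ − 21x² − 40x − 25) ÷ lead(D) = 10x⁵ ÷ −2x³ = −5x². Subtract (−5x²)·D = 10x⁵ + 10x⁴ − 5x³ − 20x². Remainder: 18x⁴ + 26x³ − x² − 40x − 25.
Step 4: lead(18x⁴ + 26x³ − x² − 40x − 25) ÷ lead(D) = 18x⁴ ÷ −2x³ = −9x. Subtract (−9x)·D = 18x⁴ + 18x³ − 9x² − 36x. Remainder: 8x³ + 8x² − 4x − 25.
Step 5: lead(8x³ + 8x² − 4x − 25) ÷ lead(D) = 8x³ ÷ −2x³ = −4. Subtract (−4)·D = 8x³ + 8x² − 4x − 16. Remainder: −9.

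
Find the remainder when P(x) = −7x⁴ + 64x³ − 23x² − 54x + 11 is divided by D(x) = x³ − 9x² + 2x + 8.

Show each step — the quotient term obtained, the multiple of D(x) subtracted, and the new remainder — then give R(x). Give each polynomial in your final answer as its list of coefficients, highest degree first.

R = [3]

Step 1: lead(−7x⁴ + 64x³ − 23x² − 54x + 11) ÷ lead(D) = −7x⁴ ÷ x³ = −7x. Subtract (−7x)·D = −7x⁴ + 63x³ − 14x² − 56x. Remainder: x³ − 9x² + 2x + 11.
Step 2: lead(x³ − 9x² + 2x + 11) ÷ lead(D) = x³ ÷ x³ = 1. Subtract (1)·D = x³ − 9x² + 2x + 8. Remainder: 3.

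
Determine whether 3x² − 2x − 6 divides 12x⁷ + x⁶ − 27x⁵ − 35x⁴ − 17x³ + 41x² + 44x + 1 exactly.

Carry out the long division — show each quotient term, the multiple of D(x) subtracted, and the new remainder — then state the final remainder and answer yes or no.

R(x) = −5, so D(x) is not a factor of P(x). no

Step 1: lead(12x⁷ + x⁶ − 27x⁵ − 35x⁴ − 17x³ + 41x² + 44x + 1) ÷ lead(D) = 12x⁷ ÷ 3x² = 4x⁵. Subtract (4x⁵)·D = 12x⁷ − 8x⁶ − 24x⁵. Remainder: 9x⁶ − 3x⁵ − 35x⁴ − 17x³ + 41x² + 44x + 1.
Step 2: lead(9x⁶ − 3x⁵ − 35x⁴ − 17x³ + 41x² + 44x + 1) ÷ lead(D) = 9x⁶ ÷ 3x² = 3x⁴. Subtract (3x⁴)·D = 9x⁶ − 6x⁵ − 18x⁴. Remainder: 3x⁵ − 17x⁴ − 17x³ + 41x² + 44x + 1.
Step 3: lead(3x⁵ − 17x⁴ − 17x³ + 41x² + 44x + 1) ÷ lead(D) = 3x⁵ ÷ 3x² = x³. Subtract (x³)·D = 3x⁵ − 2x⁴ − 6x³. Remainder: −15x⁴ − 11x³ + 41x² + 44x + 1.
Step 4: lead(−15x⁴ − 11x³ + 41x² + 44x + 1) ÷ lead(D) = −15x⁴ ÷ 3x² = −5x². Subtract (−5x²)·D = −15x⁴ + 10x³ + 30x². Remainder: −21x³ + 11x² + 44x + 1.
Step 5: lead(−21x³ + 11x² + 44x + 1) ÷ lead(D) = −21x³ ÷ 3x² = −7x. Subtract (−7x)·D = −21x³ + 14x² + 42x. Remainder: −3x² + 2x + 1.
Step 6: lead(−3x² + 2x + 1) ÷ lead(D) = −3x² ÷ 3x² = −1. Subtract (−1)·D = −3x² + 2x + 6. Remainder: −5.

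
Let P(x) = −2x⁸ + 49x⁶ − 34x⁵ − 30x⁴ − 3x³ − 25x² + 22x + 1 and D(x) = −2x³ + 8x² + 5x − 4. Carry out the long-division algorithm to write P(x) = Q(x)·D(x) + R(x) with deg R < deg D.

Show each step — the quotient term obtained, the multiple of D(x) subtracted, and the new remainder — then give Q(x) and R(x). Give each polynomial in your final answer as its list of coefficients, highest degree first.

Step 1: lead(−2x⁸ + 49x⁶ − 34x⁵ − 30x⁴ − 3x³ − 25x² + 22x + 1) ÷ lead(D) = −2x⁸ ÷ −2x³ = x⁵. Subtract (x⁵)·D = −2x⁸ + 8x⁷ + 5x⁶ − 4x⁵. Remainder: −8x⁷ + 44x⁶ − 30x⁵ − 30x⁴ − 3x³ − 25x² + 22x + 1.
Step 2: lead(−8x⁷ + 44x⁶ − 30x⁵ − 30x⁴ − 3x³ − 25x² + 22x + 1) ÷ lead(D) = −8x⁷ ÷ −2x³ = 4x⁴. Subtract (4x⁴)·D = −8x⁷ + 32x⁶ + 20x⁵ − 16x⁴. Remainder: 12x⁶ − 50x⁵ − 14x⁴ − 3x³ − 25x² + 22x + 1.
Step 3: lead(12x⁶ − 50x⁵ − 14x⁴ − 3x³ − 25x² + 22x + 1) ÷ lead(D) = 12x⁶ ÷ −2x³ = −6x³. Subtract (−6x³)·D = 12x⁶ − 48x⁵ − 30x⁴ + 24x³. Remainder: −2x⁵ + 16x⁴ − 27x³ − 25x² + 22x + 1.
Step 4: lead(−2x⁵ + 16x⁴ − 27x³ − 25x² + 22x + 1) ÷ lead(D) = −2x⁵ ÷ −2x³ = x². Subtract (x²)·D = −2x⁵ + 8x⁴ + 5x³ − 4x². Remainder: 8x⁴ − 32x³ − 21x² + 22x + 1.
Step 5: lead(8x⁴ − 32x³ − 21x² + 22x + 1) ÷ lead(D) = 8x⁴ ÷ −2x³ = −4x. Subtract (−4x)·D = 8x⁴ − 32x³ − 20x² + 16x. Remainder: −x² + 6x + 1.

Q = [1, 4, -6, 1, -4, 0]; R = [-1, 6, 1]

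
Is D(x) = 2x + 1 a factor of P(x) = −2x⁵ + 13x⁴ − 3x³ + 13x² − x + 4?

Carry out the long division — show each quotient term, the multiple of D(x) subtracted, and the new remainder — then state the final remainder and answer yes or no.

Step 1: lead(−2x⁵ + 13x⁴ − 3x³ + 13x² − x + 4) ÷ lead(D) = −2x⁵ ÷ 2x = −x⁴. Subtract (−x⁴)·D = −2x⁵ − x⁴. Remainder: 14x⁴ − 3x³ + 13x² − x + 4.
Step 2: lead(14x⁴ − 3x³ + 13x² − x + 4) ÷ lead(D) = 14x⁴ ÷ 2x = 7x³. Subtract (7x³)·D = 14x⁴ + 7x³. Remainder: −10x³ + 13x² − x + 4.
Step 3: lead(−10x³ + 13x² − x + 4) ÷ lead(D) = −10x³ ÷ 2x = −5x². Subtract (−5x²)·D = −10x³ − 5x². Remainder: 18x² − x + 4.
Step 4: lead(18x² − x + 4) ÷ lead(D) = 18x² ÷ 2x = 9x. Subtract (9x)·D = 18x² + 9x. Remainder: −10x + 4.
Step 5: lead(−10x + 4) ÷ lead(D) = −10x ÷ 2x = −5. Subtract (−5)·D = −10x − 5. Remainder: 9.

R(x) = 9, so D(x) is not a factor of P(x). no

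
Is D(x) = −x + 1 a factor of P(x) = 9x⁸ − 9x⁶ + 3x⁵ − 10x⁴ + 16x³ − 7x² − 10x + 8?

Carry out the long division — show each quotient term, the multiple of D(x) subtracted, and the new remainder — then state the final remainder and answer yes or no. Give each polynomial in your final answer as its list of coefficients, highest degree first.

Step 1: lead(9x⁸ − 9x⁶ + 3x⁵ − 10x⁴ + 16x³ − 7x² − 10x + 8) ÷ lead(D) = 9x⁸ ÷ −x = −9x⁷. Subtract (−9x⁷)·D = 9x⁸ − 9x⁷. Remainder: 9x⁷ − 9x⁶ + 3x⁵ − 10x⁴ + 16x³ − 7x² − 10x + 8.
Step 2: lead(9x⁷ − 9x⁶ + 3x⁵ − 10x⁴ + 16x³ − 7x² − 10x + 8) ÷ lead(D) = 9x⁷ ÷ −x = −9x⁶. Subtract (−9x⁶)·D = 9x⁷ − 9x⁶. Remainder: 3x⁵ − 10x⁴ + 16x³ − 7x² − 10x + 8.
Step 3: lead(3x⁵ − 10x⁴ + 16x³ − 7x² − 10x + 8) ÷ lead(D) = 3x⁵ ÷ −x = −3x⁴. Subtract (−3x⁴)·D = 3x⁵ − 3x⁴. Remainder: −7x⁴ + 16x³ − 7x² − 10x + 8.
Step 4: lead(−7x⁴ + 16x³ − 7x² − 10x + 8) ÷ lead(D) = −7x⁴ ÷ −x = 7x³. Subtract (7x³)·D = −7x⁴ + 7x³. Remainder: 9x³ − 7x² − 10x + 8.
Step 5: lead(9x³ − 7x² − 10x + 8) ÷ lead(D) = 9x³ ÷ −x = −9x². Subtract (−9x²)·D = 9x³ − 9x². Remainder: 2x² − 10x + 8.
Step 6: lead(2x² − 10x + 8) ÷ lead(D) = 2x² ÷ −x = −2x. Subtract (−2x)·D = 2x² − 2x. Remainder: −8x + 8.
Step 7: lead(−8x + 8) ÷ lead(D) = −8x ÷ −x = 8. Subtract (8)·D = −8x + 8. Remainder: 0.

R = [0], so D(x) is a factor of P(x). yes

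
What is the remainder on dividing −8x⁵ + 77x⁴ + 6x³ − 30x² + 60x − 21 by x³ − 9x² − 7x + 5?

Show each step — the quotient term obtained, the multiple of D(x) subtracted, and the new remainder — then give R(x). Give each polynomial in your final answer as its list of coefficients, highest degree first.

Step 1: lead(−8x⁵ + 77x⁴ + 6x³ − 30x² + 60x − 21) ÷ lead(D) = −8x⁵ ÷ x³ = −8x². Subtract (−8x²)·D = −8x⁵ + 72x⁴ + 56x³ − 40x². Remainder: 5x⁴ − 50x³ + 10x² + 60x − 21.
Step 2: lead(5x⁴ − 50x³ + 10x² + 60x − 21) ÷ lead(D) = 5x⁴ ÷ x³ = 5x. Subtract (5x)·D = 5x⁴ − 45x³ − 35x² + 25x. Remainder: −5x³ + 45x² + 35x − 21.
Step 3: lead(−5x³ + 45x² + 35x − 21) ÷ lead(D) = −5x³ ÷ x³ = −5. Subtract (−5)·D = −5x³ + 45x² + 35x − 25. Remainder: 4.

R = [4]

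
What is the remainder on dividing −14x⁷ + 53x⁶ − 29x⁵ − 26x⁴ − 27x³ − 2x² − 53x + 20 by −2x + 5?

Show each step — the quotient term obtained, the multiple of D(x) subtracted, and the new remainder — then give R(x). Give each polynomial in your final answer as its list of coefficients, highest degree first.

R = [0]

Step 1: lead(−14x⁷ + 53x⁶ − 29x⁵ − 26x⁴ − 27x³ − 2x² − 53x + 20) ÷ lead(D) = −14x⁷ ÷ −2x = 7x⁶. Subtract (7x⁶)·D = −14x⁷ + 35x⁶. Remainder: 18x⁶ − 29x⁵ − 26x⁴ − 27x³ − 2x² − 53x + 20.
Step 2: lead(18x⁶ − 29x⁵ − 26x⁴ − 27x³ − 2x² − 53x + 20) ÷ lead(D) = 18x⁶ ÷ −2x = −9x⁵. Subtract (−9x⁵)·D = 18x⁶ − 45x⁵. Remainder: 16x⁵ − 26x⁴ − 27x³ − 2x² − 53x + 20.
Step 3: lead(16x⁵ − 26x⁴ − 27x³ − 2x² − 53x + 20) ÷ lead(D) = 16x⁵ ÷ −2x = −8x⁴. Subtract (−8x⁴)·D = 16x⁵ − 40x⁴. Remainder: 14x⁴ − 27x³ − 2x² − 53x + 20.
Step 4: lead(14x⁴ − 27x³ − 2x² − 53x + 20) ÷ lead(D) = 14x⁴ ÷ −2x = −7x³. Subtract (−7x³)·D = 14x⁴ − 35x³. Remainder: 8x³ − 2x² − 53x + 20.
Step 5: lead(8x³ − 2x² − 53x + 20) ÷ lead(D) = 8x³ ÷ −2x = −4x². Subtract (−4x²)·D = 8x³ − 20x². Remainder: 18x² − 53x + 20.
Step 6: lead(18x² − 53x + 20) ÷ lead(D) = 18x² ÷ −2x = −9x. Subtract (−9x)·D = 18x² − 45x. Remainder: −8x + 20.
Step 7: lead(−8x + 20) ÷ lead(D) = −8x ÷ −2x = 4. Subtract (4)·D = −8x + 20. Remainder: 0.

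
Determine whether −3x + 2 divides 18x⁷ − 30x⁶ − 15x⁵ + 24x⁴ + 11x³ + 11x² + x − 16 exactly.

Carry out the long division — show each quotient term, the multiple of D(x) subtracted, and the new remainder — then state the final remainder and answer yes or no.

Step 1: lead(18x⁷ − 30x⁶ − 15x⁵ + 24x⁴ + 11x³ + 11x² + x − 16) ÷ lead(D) = 18x⁷ ÷ −3x = −6x⁶. Subtract (−6x⁶)·D = 18x⁷ − 12x⁶. Remainder: −18x⁶ − 15x⁵ + 24x⁴ + 11x³ + 11x² + x − 16.
Step 2: lead(−18x⁶ − 15x⁵ + 24x⁴ + 11x³ + 11x² + x − 16) ÷ lead(D) = −18x⁶ ÷ −3x = 6x⁵. Subtract (6x⁵)·D = −18x⁶ + 12x⁵. Remainder: −27x⁵ + 24x⁴ + 11x³ + 11x² + x − 16.
Step 3: lead(−27x⁵ + 24x⁴ + 11x³ + 11x² + x − 16) ÷ lead(D) = −27x⁵ ÷ −3x = 9x⁴. Subtract (9x⁴)·D = −27x⁵ + 18x⁴. Remainder: 6x⁴ + 11x³ + 11x² + x − 16.
Step 4: lead(6x⁴ + 11x³ + 11x² + x − 16) ÷ lead(D) = 6x⁴ ÷ −3x = −2x³. Subtract (−2x³)·D = 6x⁴ − 4x³. Remainder: 15x³ + 11x² + x − 16.
Step 5: lead(15x³ + 11x² + x − 16) ÷ lead(D) = 15x³ ÷ −3x = −5x². Subtract (−5x²)·D = 15x³ − 10x². Remainder: 21x² + x − 16.
Step 6: lead(21x² + x − 16) ÷ lead(D) = 21x² ÷ −3x = −7x. Subtract (−7x)·D = 21x² − 14x. Remainder: 15x − 16.
Step 7: lead(15x − 16) ÷ lead(D) = 15x ÷ −3x = −5. Subtract (−5)·D = 15x − 10. Remainder: −6.

R(x) = −6, so D(x) is not a factor of P(x). no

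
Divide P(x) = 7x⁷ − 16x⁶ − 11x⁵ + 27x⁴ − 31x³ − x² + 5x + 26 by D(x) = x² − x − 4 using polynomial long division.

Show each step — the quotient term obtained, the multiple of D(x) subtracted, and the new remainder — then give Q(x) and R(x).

Q(x) = 7x⁵ − 9x⁴ + 8x³ − x² − 5; R(x) = 6

Step 1: lead(7x⁷ − 16x⁶ − 11x⁵ + 27x⁴ − 31x³ − x² + 5x + 26) ÷ lead(D) = 7x⁷ ÷ x² = 7x⁵. Subtract (7x⁵)·D = 7x⁷ − 7x⁶ − 28x⁵. Remainder: −9x⁶ + 17x⁵ + 27x⁴ − 31x³ − x² + 5x + 26.
Step 2: lead(−9x⁶ + 17x⁵ + 27x⁴ − 31x³ − x² + 5x + 26) ÷ lead(D) = −9x⁶ ÷ x² = −9x⁴. Subtract (−9x⁴)·D = −9x⁶ + 9x⁵ + 36x⁴. Remainder: 8x⁵ − 9x⁴ − 31x³ − x² + 5x + 26.
Step 3: lead(8x⁵ − 9x⁴ − 31x³ − x² + 5x + 26) ÷ lead(D) = 8x⁵ ÷ x² = 8x³. Subtract (8x³)·D = 8x⁵ − 8x⁴ − 32x³. Remainder: −x⁴ + x³ − x² + 5x + 26.
Step 4: lead(−x⁴ + x³ − x² + 5x + 26) ÷ lead(D) = −x⁴ ÷ x² = −x². Subtract (−x²)·D = −x⁴ + x³ + 4x². Remainder: −5x² + 5x + 26.
Step 5: lead(−5x² + 5x + 26) ÷ lead(D) = −5x² ÷ x² = −5. Subtract (−5)·D = −5x² + 5x + 20. Remainder: 6.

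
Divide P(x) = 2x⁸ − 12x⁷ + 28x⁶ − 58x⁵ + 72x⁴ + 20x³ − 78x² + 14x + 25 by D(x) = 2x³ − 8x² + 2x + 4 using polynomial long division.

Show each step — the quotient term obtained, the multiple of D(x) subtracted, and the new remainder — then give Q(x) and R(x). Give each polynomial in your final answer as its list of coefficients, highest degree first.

Step 1: lead(2x⁸ − 12x⁷ + 28x⁶ − 58x⁵ + 72x⁴ + 20x³ − 78x² + 14x + 25) ÷ lead(D) = 2x⁸ ÷ 2x³ = x⁵. Subtract (x⁵)·D = 2x⁸ − 8x⁷ + 2x⁶ + 4x⁵. Remainder: −4x⁷ + 26x⁶ − 62x⁵ + 72x⁴ + 20x³ − 78x² + 14x + 25.
Step 2: lead(−4x⁷ + 26x⁶ − 62x⁵ + 72x⁴ + 20x³ − 78x² + 14x + 25) ÷ lead(D) = −4x⁷ ÷ 2x³ = −2x⁴. Subtract (−2x⁴)·D = −4x⁷ + 16x⁶ − 4x⁵ − 8x⁴. Remainder: 10x⁶ − 58x⁵ + 80x⁴ + 20x³ − 78x² + 14x + 25.
Step 3: lead(10x⁶ − 58x⁵ + 80x⁴ + 20x³ − 78x² + 14x + 25) ÷ lead(D) = 10x⁶ ÷ 2x³ = 5x³. Subtract (5x³)·D = 10x⁶ − 40x⁵ + 10x⁴ + 20x³. Remainder: −18x⁵ + 70x⁴ − 78x² + 14x + 25.
Step 4: lead(−18x⁵ + 70x⁴ − 78x² + 14x + 25) ÷ lead(D) = −18x⁵ ÷ 2x³ = −9x². Subtract (−9x²)·D = −18x⁵ + 72x⁴ − 18x³ − 36x². Remainder: −2x⁴ + 18x³ − 42x² + 14x + 25.
Step 5: lead(−2x⁴ + 18x³ − 42x² + 14x + 25) ÷ lead(D) = −2x⁴ ÷ 2x³ = −x. Subtract (−x)·D = −2x⁴ + 8x³ − 2x² − 4x. Remainder: 10x³ − 40x² + 18x + 25.
Step 6: lead(10x³ − 40x² + 18x + 25) ÷ lead(D) = 10x³ ÷ 2x³ = 5. Subtract (5)·D = 10x³ − 40x² + 10x + 20. Remainder: 8x + 5.

Q = [1, -2, 5, -9, -1, 5]; R = [8, 5]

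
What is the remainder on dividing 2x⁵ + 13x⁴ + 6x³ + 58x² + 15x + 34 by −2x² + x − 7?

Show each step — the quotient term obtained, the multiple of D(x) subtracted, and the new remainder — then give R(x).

R(x) = −8

Step 1: lead(2x⁵ + 13x⁴ + 6x³ + 58x² + 15x + 34) ÷ lead(D) = 2x⁵ ÷ −2x² = −x³. Subtract (−x³)·D = 2x⁵ − x⁴ + 7x³. Remainder: 14x⁴ − x³ + 58x² + 15x + 34.
Step 2: lead(14x⁴ − x³ + 58x² + 15x + 34) ÷ lead(D) = 14x⁴ ÷ −2x² = −7x². Subtract (−7x²)·D = 14x⁴ − 7x³ + 49x². Remainder: 6x³ + 9x² + 15x + 34.
Step 3: lead(6x³ + 9x² + 15x + 34) ÷ lead(D) = 6x³ ÷ −2x² = −3x. Subtract (−3x)·D = 6x³ − 3x² + 21x. Remainder: 12x² − 6x + 34.
Step 4: lead(12x² − 6x + 34) ÷ lead(D) = 12x² ÷ −2x² = −6. Subtract (−6)·D = 12x² − 6x + 42. Remainder: −8.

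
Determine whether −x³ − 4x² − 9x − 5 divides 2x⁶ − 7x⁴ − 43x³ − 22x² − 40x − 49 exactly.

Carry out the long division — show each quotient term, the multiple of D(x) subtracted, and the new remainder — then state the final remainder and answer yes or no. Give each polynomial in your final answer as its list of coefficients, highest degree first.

R = [-9, 6, -4], so D(x) is not a factor of P(x). no

Step 1: lead(2x⁶ − 7x⁴ − 43x³ − 22x² − 40x − 49) ÷ lead(D) = 2x⁶ ÷ −x³ = −2x³. Subtract (−2x³)·D = 2x⁶ + 8x⁵ + 18x⁴ + 10x³. Remainder: −8x⁵ − 25x⁴ − 53x³ − 22x² − 40x − 49.
Step 2: lead(−8x⁵ − 25x⁴ − 53x³ − 22x² − 40x − 49) ÷ lead(D) = −8x⁵ ÷ −x³ = 8x². Subtract (8x²)·D = −8x⁵ − 32x⁴ − 72x³ − 40x². Remainder: 7x⁴ + 19x³ + 18x² − 40x − 49.
Step 3: lead(7x⁴ + 19x³ + 18x² − 40x − 49) ÷ lead(D) = 7x⁴ ÷ −x³ = −7x. Subtract (−7x)·D = 7x⁴ + 28x³ + 63x² + 35x. Remainder: −9x³ − 45x² − 75x − 49.
Step 4: lead(−9x³ − 45x² − 75x − 49) ÷ lead(D) = −9x³ ÷ −x³ = 9. Subtract (9)·D = −9x³ − 36x² − 81x − 45. Remainder: −9x² + 6x − 4.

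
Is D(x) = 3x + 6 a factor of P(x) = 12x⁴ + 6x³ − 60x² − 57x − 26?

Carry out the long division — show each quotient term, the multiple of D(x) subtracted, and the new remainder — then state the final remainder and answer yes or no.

Step 1: lead(12x⁴ + 6x³ − 60x² − 57x − 26) ÷ lead(D) = 12x⁴ ÷ 3x = 4x³. Subtract (4x³)·D = 12x⁴ + 24x³. Remainder: −18x³ − 60x² − 57x − 26.
Step 2: lead(−18x³ − 60x² − 57x − 26) ÷ lead(D) = −18x³ ÷ 3x = −6x². Subtract (−6x²)·D = −18x³ − 36x². Remainder: −24x² − 57x − 26.
Step 3: lead(−24x² − 57x − 26) ÷ lead(D) = −24x² ÷ 3x = −8x. Subtract (−8x)·D = −24x² − 48x. Remainder: −9x − 26.
Step 4: lead(−9x − 26) ÷ lead(D) = −9x ÷ 3x = −3. Subtract (−3)·D = −9x − 18. Remainder: −8.

R(x) = −8, so D(x) is not a factor of P(x). no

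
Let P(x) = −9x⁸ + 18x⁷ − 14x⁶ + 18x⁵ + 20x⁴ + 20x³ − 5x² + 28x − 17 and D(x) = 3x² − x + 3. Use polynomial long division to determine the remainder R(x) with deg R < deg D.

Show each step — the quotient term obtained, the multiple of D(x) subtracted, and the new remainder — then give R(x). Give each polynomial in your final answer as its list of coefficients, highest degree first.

Step 1: lead(−9x⁸ + 18x⁷ − 14x⁶ + 18x⁵ + 20x⁴ + 20x³ − 5x² + 28x − 17) ÷ lead(D) = −9x⁸ ÷ 3x² = −3x⁶. Subtract (−3x⁶)·D = −9x⁸ + 3x⁷ − 9x⁶. Remainder: 15x⁷ − 5x⁶ + 18x⁵ + 20x⁴ + 20x³ − 5x² + 28x − 17.
Step 2: lead(15x⁷ − 5x⁶ + 18x⁵ + 20x⁴ + 20x³ − 5x² + 28x − 17) ÷ lead(D) = 15x⁷ ÷ 3x² = 5x⁵. Subtract (5x⁵)·D = 15x⁷ − 5x⁶ + 15x⁵. Remainder: 3x⁵ + 20x⁴ + 20x³ − 5x² + 28x − 17.
Step 3: lead(3x⁵ + 20x⁴ + 20x³ − 5x² + 28x − 17) ÷ lead(D) = 3x⁵ ÷ 3x² = x³. Subtract (x³)·D = 3x⁵ − x⁴ + 3x³. Remainder: 21x⁴ + 17x³ − 5x² + 28x − 17.
Step 4: lead(21x⁴ + 17x³ − 5x² + 28x − 17) ÷ lead(D) = 21x⁴ ÷ 3x² = 7x². Subtract (7x²)·D = 21x⁴ − 7x³ + 21x². Remainder: 24x³ − 26x² + 28x − 17.
Step 5: lead(24x³ − 26x² + 28x − 17) ÷ lead(D) = 24x³ ÷ 3x² = 8x. Subtract (8x)·D = 24x³ − 8x² + 24x. Remainder: −18x² + 4x − 17.
Step 6: lead(−18x² + 4x − 17) ÷ lead(D) = −18x² ÷ 3x² = −6. Subtract (−6)·D = −18x² + 6x − 18. Remainder: −2x + 1.

R = [-2, 1]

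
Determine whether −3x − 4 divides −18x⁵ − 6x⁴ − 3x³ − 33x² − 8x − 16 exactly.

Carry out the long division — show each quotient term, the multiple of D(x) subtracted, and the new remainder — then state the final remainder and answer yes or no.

Step 1: lead(−18x⁵ − 6x⁴ − 3x³ − 33x² − 8x − 16) ÷ lead(D) = −18x⁵ ÷ −3x = 6x⁴. Subtract (6x⁴)·D = −18x⁵ − 24x⁴. Remainder: 18x⁴ − 3x³ − 33x² − 8x − 16.
Step 2: lead(18x⁴ − 3x³ − 33x² − 8x − 16) ÷ lead(D) = 18x⁴ ÷ −3x = −6x³. Subtract (−6x³)·D = 18x⁴ + 24x³. Remainder: −27x³ − 33x² − 8x − 16.
Step 3: lead(−27x³ − 33x² − 8x − 16) ÷ lead(D) = −27x³ ÷ −3x = 9x². Subtract (9x²)·D = −27x³ − 36x². Remainder: 3x² − 8x − 16.
Step 4: lead(3x² − 8x − 16) ÷ lead(D) = 3x² ÷ −3x = −x. Subtract (−x)·D = 3x² + 4x. Remainder: −12x − 16.
Step 5: lead(−12x − 16) ÷ lead(D) = −12x ÷ −3x = 4. Subtract (4)·D = −12x − 16. Remainder: 0.

R(x) = 0, so D(x) is a factor of P(x). yes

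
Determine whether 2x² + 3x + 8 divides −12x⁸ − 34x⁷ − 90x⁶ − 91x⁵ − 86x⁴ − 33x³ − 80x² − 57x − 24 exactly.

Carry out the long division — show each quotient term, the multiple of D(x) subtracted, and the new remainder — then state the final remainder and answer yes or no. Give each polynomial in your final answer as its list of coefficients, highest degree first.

Step 1: lead(−12x⁸ − 34x⁷ − 90x⁶ − 91x⁵ − 86x⁴ − 33x³ − 80x² − 57x − 24) ÷ lead(D) = −12x⁸ ÷ 2x² = −6x⁶. Subtract (−6x⁶)·D = −12x⁸ − 18x⁷ − 48x⁶. Remainder: −16x⁷ − 42x⁶ − 91x⁵ − 86x⁴ − 33x³ − 80x² − 57x − 24.
Step 2: lead(−16x⁷ − 42x⁶ − 91x⁵ − 86x⁴ − 33x³ − 80x² − 57x − 24) ÷ lead(D) = −16x⁷ ÷ 2x² = −8x⁵. Subtract (−8x⁵)·D = −16x⁷ − 24x⁶ − 64x⁵. Remainder: −18x⁶ − 27x⁵ − 86x⁴ − 33x³ − 80x² − 57x − 24.
Step 3: lead(−18x⁶ − 27x⁵ − 86x⁴ − 33x³ − 80x² − 57x − 24) ÷ lead(D) = −18x⁶ ÷ 2x² = −9x⁴. Subtract (−9x⁴)·D = −18x⁶ − 27x⁵ − 72x⁴. Remainder: −14x⁴ − 33x³ − 80x² − 57x − 24.
Step 4: lead(−14x⁴ − 33x³ − 80x² − 57x − 24) ÷ lead(D) = −14x⁴ ÷ 2x² = −7x². Subtract (−7x²)·D = −14x⁴ − 21x³ − 56x². Remainder: −12x³ − 24x² − 57x − 24.
Step 5: lead(−12x³ − 24x² − 57x − 24) ÷ lead(D) = −12x³ ÷ 2x² = −6x. Subtract (−6x)·D = −12x³ − 18x² − 48x. Remainder: −6x² − 9x − 24.
Step 6: lead(−6x² − 9x − 24) ÷ lead(D) = −6x² ÷ 2x² = −3. Subtract (−3)·D = −6x² − 9x − 24. Remainder: 0.

R = [0], so D(x) is a factor of P(x). yes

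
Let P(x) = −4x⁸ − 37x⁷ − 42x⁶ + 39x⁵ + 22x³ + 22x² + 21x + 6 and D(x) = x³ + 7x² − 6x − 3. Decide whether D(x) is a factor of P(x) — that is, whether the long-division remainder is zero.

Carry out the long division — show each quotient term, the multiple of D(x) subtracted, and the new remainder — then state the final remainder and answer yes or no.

Step 1: lead(−4x⁸ − 37x⁷ − 42x⁶ + 39x⁵ + 22x³ + 22x² + 21x + 6) ÷ lead(D) = −4x⁸ ÷ x³ = −4x⁵. Subtract (−4x⁵)·D = −4x⁸ − 28x⁷ + 24x⁶ + 12x⁵. Remainder: −9x⁷ − 66x⁶ + 27x⁵ + 22x³ + 22x² + 21x + 6.
Step 2: lead(−9x⁷ − 66x⁶ + 27x⁵ + 22x³ + 22x² + 21x + 6) ÷ lead(D) = −9x⁷ ÷ x³ = −9x⁴. Subtract (−9x⁴)·D = −9x⁷ − 63x⁶ + 54x⁵ + 27x⁴. Remainder: −3x⁶ − 27x⁵ − 27x⁴ + 22x³ + 22x² + 21x + 6.
Step 3: lead(−3x⁶ − 27x⁵ − 27x⁴ + 22x³ + 22x² + 21x + 6) ÷ lead(D) = −3x⁶ ÷ x³ = −3x³. Subtract (−3x³)·D = −3x⁶ − 21x⁵ + 18x⁴ + 9x³. Remainder: −6x⁵ − 45x⁴ + 13x³ + 22x² + 21x + 6.
Step 4: lead(−6x⁵ − 45x⁴ + 13x³ + 22x² + 21x + 6) ÷ lead(D) = −6x⁵ ÷ x³ = −6x². Subtract (−6x²)·D = −6x⁵ − 42x⁴ + 36x³ + 18x². Remainder: −3x⁴ − 23x³ + 4x² + 21x + 6.
Step 5: lead(−3x⁴ − 23x³ + 4x² + 21x + 6) ÷ lead(D) = −3x⁴ ÷ x³ = −3x. Subtract (−3x)·D = −3x⁴ − 21x³ + 18x² + 9x. Remainder: −2x³ − 14x² + 12x + 6.
Step 6: lead(−2x³ − 14x² + 12x + 6) ÷ lead(D) = −2x³ ÷ x³ = −2. Subtract (−2)·D = −2x³ − 14x² + 12x + 6. Remainder: 0.

R(x) = 0, so D(x) is a factor of P(x). yes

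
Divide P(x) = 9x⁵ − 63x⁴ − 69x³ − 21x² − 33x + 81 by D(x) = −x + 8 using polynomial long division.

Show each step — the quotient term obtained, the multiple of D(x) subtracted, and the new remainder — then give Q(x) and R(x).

Step 1: lead(9x⁵ − 63x⁴ − 69x³ − 21x² − 33x + 81) ÷ lead(D) = 9x⁵ ÷ −x = −9x⁴. Subtract (−9x⁴)·D = 9x⁵ − 72x⁴. Remainder: 9x⁴ − 69x³ − 21x² − 33x + 81.
Step 2: lead(9x⁴ − 69x³ − 21x² − 33x + 81) ÷ lead(D) = 9x⁴ ÷ −x = −9x³. Subtract (−9x³)·D = 9x⁴ − 72x³. Remainder: 3x³ − 21x² − 33x + 81.
Step 3: lead(3x³ − 21x² − 33x + 81) ÷ lead(D) = 3x³ ÷ −x = −3x². Subtract (−3x²)·D = 3x³ − 24x². Remainder: 3x² − 33x + 81.
Step 4: lead(3x² − 33x + 81) ÷ lead(D) = 3x² ÷ −x = −3x. Subtract (−3x)·D = 3x² − 24x. Remainder: −9x + 81.
Step 5: lead(−9x + 81) ÷ lead(D) = −9x ÷ −x = 9. Subtract (9)·D = −9x + 72. Remainder: 9.

Q(x) = −9x⁴ − 9x³ − 3x² − 3x + 9; R(x) = 9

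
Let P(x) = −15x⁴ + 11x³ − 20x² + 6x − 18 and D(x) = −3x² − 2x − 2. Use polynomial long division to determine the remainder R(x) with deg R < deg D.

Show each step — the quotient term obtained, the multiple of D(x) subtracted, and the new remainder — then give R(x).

R(x) = 8x − 2

Step 1: lead(−15x⁴ + 11x³ − 20x² + 6x − 18) ÷ lead(D) = −15x⁴ ÷ −3x² = 5x². Subtract (5x²)·D = −15x⁴ − 10x³ − 10x². Remainder: 21x³ − 10x² + 6x − 18.
Step 2: lead(21x³ − 10x² + 6x − 18) ÷ lead(D) = 21x³ ÷ −3x² = −7x. Subtract (−7x)·D = 21x³ + 14x² + 14x. Remainder: −24x² − 8x − 18.
Step 3: lead(−24x² − 8x − 18) ÷ lead(D) = −24x² ÷ −3x² = 8. Subtract (8)·D = −24x² − 16x − 16. Remainder: 8x − 2.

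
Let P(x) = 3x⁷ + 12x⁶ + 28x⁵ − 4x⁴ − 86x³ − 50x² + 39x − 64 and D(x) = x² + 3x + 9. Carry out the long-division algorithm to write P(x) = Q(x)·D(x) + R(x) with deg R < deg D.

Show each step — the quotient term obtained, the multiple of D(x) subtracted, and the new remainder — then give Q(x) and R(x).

Step 1: lead(3x⁷ + 12x⁶ + 28x⁵ − 4x⁴ − 86x³ − 50x² + 39x − 64) ÷ lead(D) = 3x⁷ ÷ x² = 3x⁵. Subtract (3x⁵)·D = 3x⁷ + 9x⁶ + 27x⁵. Remainder: 3x⁶ + x⁵ − 4x⁴ − 86x³ − 50x² + 39x − 64.
Step 2: lead(3x⁶ + x⁵ − 4x⁴ − 86x³ − 50x² + 39x − 64) ÷ lead(D) = 3x⁶ ÷ x² = 3x⁴. Subtract (3x⁴)·D = 3x⁶ + 9x⁵ + 27x⁴. Remainder: −8x⁵ − 31x⁴ − 86x³ − 50x² + 39x − 64.
Step 3: lead(−8x⁵ − 31x⁴ − 86x³ − 50x² + 39x − 64) ÷ lead(D) = −8x⁵ ÷ x² = −8x³. Subtract (−8x³)·D = −8x⁵ − 24x⁴ − 72x³. Remainder: −7x⁴ − 14x³ − 50x² + 39x − 64.
Step 4: lead(−7x⁴ − 14x³ − 50x² + 39x − 64) ÷ lead(D) = −7x⁴ ÷ x² = −7x². Subtract (−7x²)·D = −7x⁴ − 21x³ − 63x². Remainder: 7x³ + 13x² + 39x − 64.
Step 5: lead(7x³ + 13x² + 39x − 64) ÷ lead(D) = 7x³ ÷ x² = 7x. Subtract (7x)·D = 7x³ + 21x² + 63x. Remainder: −8x² − 24x − 64.
Step 6: lead(−8x² − 24x − 64) ÷ lead(D) = −8x² ÷ x² = −8. Subtract (−8)·D = −8x² − 24x − 72. Remainder: 8.

Q(x) = 3x⁵ + 3x⁴ − 8x³ − 7x² + 7x − 8; R(x) = 8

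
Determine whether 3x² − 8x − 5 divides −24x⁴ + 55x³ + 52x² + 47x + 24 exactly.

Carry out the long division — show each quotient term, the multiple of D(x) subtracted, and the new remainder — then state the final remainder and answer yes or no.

R(x) = 4, so D(x) is not a factor of P(x). no

Step 1: lead(−24x⁴ + 55x³ + 52x² + 47x + 24) ÷ lead(D) = −24x⁴ ÷ 3x² = −8x². Subtract (−8x²)·D = −24x⁴ + 64x³ + 40x². Remainder: −9x³ + 12x² + 47x + 24.
Step 2: lead(−9x³ + 12x² + 47x + 24) ÷ lead(D) = −9x³ ÷ 3x² = −3x. Subtract (−3x)·D = −9x³ + 24x² + 15x. Remainder: −12x² + 32x + 24.
Step 3: lead(−12x² + 32x + 24) ÷ lead(D) = −12x² ÷ 3x² = −4. Subtract (−4)·D = −12x² + 32x + 20. Remainder: 4.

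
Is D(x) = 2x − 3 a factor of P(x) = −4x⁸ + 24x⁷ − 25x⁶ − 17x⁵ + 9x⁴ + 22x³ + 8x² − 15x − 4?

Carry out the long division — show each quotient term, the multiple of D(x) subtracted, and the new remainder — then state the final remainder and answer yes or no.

Step 1: lead(−4x⁸ + 24x⁷ − 25x⁶ − 17x⁵ + 9x⁴ + 22x³ + 8x² − 15x − 4) ÷ lead(D) = −4x⁸ ÷ 2x = −2x⁷. Subtract (−2x⁷)·D = −4x⁸ + 6x⁷. Remainder: 18x⁷ − 25x⁶ − 17x⁵ + 9x⁴ + 22x³ + 8x² − 15x − 4.
Step 2: lead(18x⁷ − 25x⁶ − 17x⁵ + 9x⁴ + 22x³ + 8x² − 15x − 4) ÷ lead(D) = 18x⁷ ÷ 2x = 9x⁶. Subtract (9x⁶)·D = 18x⁷ − 27x⁶. Remainder: 2x⁶ − 17x⁵ + 9x⁴ + 22x³ + 8x² − 15x − 4.
Step 3: lead(2x⁶ − 17x⁵ + 9x⁴ + 22x³ + 8x² − 15x − 4) ÷ lead(D) = 2x⁶ ÷ 2x = x⁵. Subtract (x⁵)·D = 2x⁶ − 3x⁵. Remainder: −14x⁵ + 9x⁴ + 22x³ + 8x² − 15x − 4.
Step 4: lead(−14x⁵ + 9x⁴ + 22x³ + 8x² − 15x − 4) ÷ lead(D) = −14x⁵ ÷ 2x = −7x⁴. Subtract (−7x⁴)·D = −14x⁵ + 21x⁴. Remainder: −12x⁴ + 22x³ + 8x² − 15x − 4.
Step 5: lead(−12x⁴ + 22x³ + 8x² − 15x − 4) ÷ lead(D) = −12x⁴ ÷ 2x = −6x³. Subtract (−6x³)·D = −12x⁴ + 18x³. Remainder: 4x³ + 8x² − 15x − 4.
Step 6: lead(4x³ + 8x² − 15x − 4) ÷ lead(D) = 4x³ ÷ 2x = 2x². Subtract (2x²)·D = 4x³ − 6x². Remainder: 14x² − 15x − 4.
Step 7: lead(14x² − 15x − 4) ÷ lead(D) = 14x² ÷ 2x = 7x. Subtract (7x)·D = 14x² − 21x. Remainder: 6x − 4.
Step 8: lead(6x − 4) ÷ lead(D) = 6x ÷ 2x = 3. Subtract (3)·D = 6x − 9. Remainder: 5.

R(x) = 5, so D(x) is not a factor of P(x). no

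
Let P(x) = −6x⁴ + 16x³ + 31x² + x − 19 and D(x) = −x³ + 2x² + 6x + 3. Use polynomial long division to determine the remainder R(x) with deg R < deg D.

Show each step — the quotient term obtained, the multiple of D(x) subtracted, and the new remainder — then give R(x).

R(x) = 3x² + 7x − 7

Step 1: lead(−6x⁴ + 16x³ + 31x² + x − 19) ÷ lead(D) = −6x⁴ ÷ −x³ = 6x. Subtract (6x)·D = −6x⁴ + 12x³ + 36x² + 18x. Remainder: 4x³ − 5x² − 17x − 19.
Step 2: lead(4x³ − 5x² − 17x − 19) ÷ lead(D) = 4x³ ÷ −x³ = −4. Subtract (−4)·D = 4x³ − 8x² − 24x − 12. Remainder: 3x² + 7x − 7.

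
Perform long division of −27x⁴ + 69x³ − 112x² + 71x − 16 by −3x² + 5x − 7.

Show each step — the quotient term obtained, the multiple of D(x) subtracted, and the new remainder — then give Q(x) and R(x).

Step 1: lead(−27x⁴ + 69x³ − 112x² + 71x − 16) ÷ lead(D) = −27x⁴ ÷ −3x² = 9x². Subtract (9x²)·D = −27x⁴ + 45x³ − 63x². Remainder: 24x³ − 49x² + 71x − 16.
Step 2: lead(24x³ − 49x² + 71x − 16) ÷ lead(D) = 24x³ ÷ −3x² = −8x. Subtract (−8x)·D = 24x³ − 40x² + 56x. Remainder: −9x² + 15x − 16.
Step 3: lead(−9x² + 15x − 16) ÷ lead(D) = −9x² ÷ −3x² = 3. Subtract (3)·D = −9x² + 15x − 21. Remainder: 5.

Q(x) = 9x² − 8x + 3; R(x) = 5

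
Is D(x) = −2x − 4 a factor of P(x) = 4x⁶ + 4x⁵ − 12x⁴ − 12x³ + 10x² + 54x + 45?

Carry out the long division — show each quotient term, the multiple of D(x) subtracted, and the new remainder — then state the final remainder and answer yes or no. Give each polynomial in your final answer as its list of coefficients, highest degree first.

R = [9], so D(x) is not a factor of P(x). no

Step 1: lead(4x⁶ + 4x⁵ − 12x⁴ − 12x³ + 10x² + 54x + 45) ÷ lead(D) = 4x⁶ ÷ −2x = −2x⁵. Subtract (−2x⁵)·D = 4x⁶ + 8x⁵. Remainder: −4x⁵ − 12x⁴ − 12x³ + 10x² + 54x + 45.
Step 2: lead(−4x⁵ − 12x⁴ − 12x³ + 10x² + 54x + 45) ÷ lead(D) = −4x⁵ ÷ −2x = 2x⁴. Subtract (2x⁴)·D = −4x⁵ − 8x⁴. Remainder: −4x⁴ − 12x³ + 10x² + 54x + 45.
Step 3: lead(−4x⁴ − 12x³ + 10x² + 54x + 45) ÷ lead(D) = −4x⁴ ÷ −2x = 2x³. Subtract (2x³)·D = −4x⁴ − 8x³. Remainder: −4x³ + 10x² + 54x + 45.
Step 4: lead(−4x³ + 10x² + 54x + 45) ÷ lead(D) = −4x³ ÷ −2x = 2x². Subtract (2x²)·D = −4x³ − 8x². Remainder: 18x² + 54x + 45.
Step 5: lead(18x² + 54x + 45) ÷ lead(D) = 18x² ÷ −2x = −9x. Subtract (−9x)·D = 18x² + 36x. Remainder: 18x + 45.
Step 6: lead(18x + 45) ÷ lead(D) = 18x ÷ −2x = −9. Subtract (−9)·D = 18x + 36. Remainder: 9.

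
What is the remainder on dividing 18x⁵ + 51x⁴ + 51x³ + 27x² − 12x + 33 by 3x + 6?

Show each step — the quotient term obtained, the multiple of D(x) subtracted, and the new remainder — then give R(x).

Step 1: lead(18x⁵ + 51x⁴ + 51x³ + 27x² − 12x + 33) ÷ lead(D) = 18x⁵ ÷ 3x = 6x⁴. Subtract (6x⁴)·D = 18x⁵ + 36x⁴. Remainder: 15x⁴ + 51x³ + 27x² − 12x + 33.
Step 2: lead(15x⁴ + 51x³ + 27x² − 12x + 33) ÷ lead(D) = 15x⁴ ÷ 3x = 5x³. Subtract (5x³)·D = 15x⁴ + 30x³. Remainder: 21x³ + 27x² − 12x + 33.
Step 3: lead(21x³ + 27x² − 12x + 33) ÷ lead(D) = 21x³ ÷ 3x = 7x². Subtract (7x²)·D = 21x³ + 42x². Remainder: −15x² − 12x + 33.
Step 4: lead(−15x² − 12x + 33) ÷ lead(D) = −15x² ÷ 3x = −5x. Subtract (−5x)·D = −15x² − 30x. Remainder: 18x + 33.
Step 5: lead(18x + 33) ÷ lead(D) = 18x ÷ 3x = 6. Subtract (6)·D = 18x + 36. Remainder: −3.

R(x) = −3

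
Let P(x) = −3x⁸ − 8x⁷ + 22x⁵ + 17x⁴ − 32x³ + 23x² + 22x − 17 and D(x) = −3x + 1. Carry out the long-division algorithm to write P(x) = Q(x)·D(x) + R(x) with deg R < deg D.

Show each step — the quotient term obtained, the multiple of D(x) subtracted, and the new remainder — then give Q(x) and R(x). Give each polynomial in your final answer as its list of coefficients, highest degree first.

Step 1: lead(−3x⁸ − 8x⁷ + 22x⁵ + 17x⁴ − 32x³ + 23x² + 22x − 17) ÷ lead(D) = −3x⁸ ÷ −3x = x⁷. Subtract (x⁷)·D = −3x⁸ + x⁷. Remainder: −9x⁷ + 22x⁵ + 17x⁴ − 32x³ + 23x² + 22x − 17.
Step 2: lead(−9x⁷ + 22x⁵ + 17x⁴ − 32x³ + 23x² + 22x − 17) ÷ lead(D) = −9x⁷ ÷ −3x = 3x⁶. Subtract (3x⁶)·D = −9x⁷ + 3x⁶. Remainder: −3x⁶ + 22x⁵ + 17x⁴ − 32x³ + 23x² + 22x − 17.
Step 3: lead(−3x⁶ + 22x⁵ + 17x⁴ − 32x³ + 23x² + 22x − 17) ÷ lead(D) = −3x⁶ ÷ −3x = x⁵. Subtract (x⁵)·D = −3x⁶ + x⁵. Remainder: 21x⁵ + 17x⁴ − 32x³ + 23x² + 22x − 17.
Step 4: lead(21x⁵ + 17x⁴ − 32x³ + 23x² + 22x − 17) ÷ lead(D) = 21x⁵ ÷ −3x = −7x⁴. Subtract (−7x⁴)·D = 21x⁵ − 7x⁴. Remainder: 24x⁴ − 32x³ + 23x² + 22x − 17.
Step 5: lead(24x⁴ − 32x³ + 23x² + 22x − 17) ÷ lead(D) = 24x⁴ ÷ −3x = −8x³. Subtract (−8x³)·D = 24x⁴ − 8x³. Remainder: −24x³ + 23x² + 22x − 17.
Step 6: lead(−24x³ + 23x² + 22x − 17) ÷ lead(D) = −24x³ ÷ −3x = 8x². Subtract (8x²)·D = −24x³ + 8x². Remainder: 15x² + 22x − 17.
Step 7: lead(15x² + 22x − 17) ÷ lead(D) = 15x² ÷ −3x = −5x. Subtract (−5x)·D = 15x² − 5x. Remainder: 27x − 17.
Step 8: lead(27x − 17) ÷ lead(D) = 27x ÷ −3x = −9. Subtract (−9)·D = 27x − 9. Remainder: −8.

Q = [1, 3, 1, -7, -8, 8, -5, -9]; R = [-8]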